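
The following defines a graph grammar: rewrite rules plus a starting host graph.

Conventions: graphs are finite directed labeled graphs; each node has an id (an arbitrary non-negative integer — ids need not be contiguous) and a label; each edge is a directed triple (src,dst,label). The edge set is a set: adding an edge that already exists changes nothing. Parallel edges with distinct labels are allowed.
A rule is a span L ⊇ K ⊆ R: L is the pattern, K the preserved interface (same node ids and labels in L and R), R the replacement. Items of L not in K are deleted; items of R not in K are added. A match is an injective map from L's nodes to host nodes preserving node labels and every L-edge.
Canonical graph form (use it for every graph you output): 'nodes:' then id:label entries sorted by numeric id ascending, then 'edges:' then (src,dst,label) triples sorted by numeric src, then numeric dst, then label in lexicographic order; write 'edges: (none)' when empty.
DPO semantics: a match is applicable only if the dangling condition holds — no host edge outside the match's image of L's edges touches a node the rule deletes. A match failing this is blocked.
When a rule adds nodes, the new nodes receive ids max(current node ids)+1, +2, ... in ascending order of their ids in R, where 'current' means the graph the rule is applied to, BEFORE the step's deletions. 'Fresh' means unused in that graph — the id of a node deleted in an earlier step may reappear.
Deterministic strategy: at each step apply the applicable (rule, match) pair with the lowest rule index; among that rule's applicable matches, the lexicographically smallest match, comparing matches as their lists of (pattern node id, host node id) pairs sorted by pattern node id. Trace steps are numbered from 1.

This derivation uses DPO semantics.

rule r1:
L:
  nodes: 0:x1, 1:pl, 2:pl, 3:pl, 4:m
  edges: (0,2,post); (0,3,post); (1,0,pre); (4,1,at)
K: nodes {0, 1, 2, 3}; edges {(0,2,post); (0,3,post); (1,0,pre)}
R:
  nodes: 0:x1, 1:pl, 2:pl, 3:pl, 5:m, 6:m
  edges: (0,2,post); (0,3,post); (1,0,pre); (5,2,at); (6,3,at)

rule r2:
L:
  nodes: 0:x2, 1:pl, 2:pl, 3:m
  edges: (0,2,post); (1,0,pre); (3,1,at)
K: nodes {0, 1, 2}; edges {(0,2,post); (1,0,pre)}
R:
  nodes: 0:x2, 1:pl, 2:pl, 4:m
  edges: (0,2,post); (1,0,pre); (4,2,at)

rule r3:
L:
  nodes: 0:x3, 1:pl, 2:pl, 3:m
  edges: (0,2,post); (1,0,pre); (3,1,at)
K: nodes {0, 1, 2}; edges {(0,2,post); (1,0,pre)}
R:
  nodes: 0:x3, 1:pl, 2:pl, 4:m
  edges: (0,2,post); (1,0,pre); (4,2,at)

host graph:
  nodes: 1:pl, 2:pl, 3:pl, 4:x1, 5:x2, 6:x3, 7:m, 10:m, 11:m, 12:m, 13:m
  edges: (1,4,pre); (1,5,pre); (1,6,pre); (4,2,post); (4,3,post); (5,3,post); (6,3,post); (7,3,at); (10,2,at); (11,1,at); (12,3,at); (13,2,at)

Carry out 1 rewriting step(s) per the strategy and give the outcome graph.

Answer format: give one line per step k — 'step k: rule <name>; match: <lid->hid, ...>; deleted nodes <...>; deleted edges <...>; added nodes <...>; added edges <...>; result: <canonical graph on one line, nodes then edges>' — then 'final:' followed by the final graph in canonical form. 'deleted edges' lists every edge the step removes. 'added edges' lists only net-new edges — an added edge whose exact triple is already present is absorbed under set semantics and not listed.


step 1: rule r1; match: 0->4, 1->1, 2->2, 3->3, 4->11; deleted nodes 11; deleted edges (11,1,at); added nodes 14, 15; added edges (14,2,at); (15,3,at); result: nodes: 1:pl, 2:pl, 3:pl, 4:x1, 5:x2, 6:x3, 7:m, 10:m, 12:m, 13:m, 14:m, 15:m edges: (1,4,pre); (1,5,pre); (1,6,pre); (4,2,post); (4,3,post); (5,3,post); (6,3,post); (7,3,at); (10,2,at); (12,3,at); (13,2,at); (14,2,at); (15,3,at)
final:
nodes: 1:pl, 2:pl, 3:pl, 4:x1, 5:x2, 6:x3, 7:m, 10:m, 12:m, 13:m, 14:m, 15:m
edges: (1,4,pre); (1,5,pre); (1,6,pre); (4,2,post); (4,3,post); (5,3,post); (6,3,post); (7,3,at); (10,2,at); (12,3,at); (13,2,at); (14,2,at); (15,3,at)


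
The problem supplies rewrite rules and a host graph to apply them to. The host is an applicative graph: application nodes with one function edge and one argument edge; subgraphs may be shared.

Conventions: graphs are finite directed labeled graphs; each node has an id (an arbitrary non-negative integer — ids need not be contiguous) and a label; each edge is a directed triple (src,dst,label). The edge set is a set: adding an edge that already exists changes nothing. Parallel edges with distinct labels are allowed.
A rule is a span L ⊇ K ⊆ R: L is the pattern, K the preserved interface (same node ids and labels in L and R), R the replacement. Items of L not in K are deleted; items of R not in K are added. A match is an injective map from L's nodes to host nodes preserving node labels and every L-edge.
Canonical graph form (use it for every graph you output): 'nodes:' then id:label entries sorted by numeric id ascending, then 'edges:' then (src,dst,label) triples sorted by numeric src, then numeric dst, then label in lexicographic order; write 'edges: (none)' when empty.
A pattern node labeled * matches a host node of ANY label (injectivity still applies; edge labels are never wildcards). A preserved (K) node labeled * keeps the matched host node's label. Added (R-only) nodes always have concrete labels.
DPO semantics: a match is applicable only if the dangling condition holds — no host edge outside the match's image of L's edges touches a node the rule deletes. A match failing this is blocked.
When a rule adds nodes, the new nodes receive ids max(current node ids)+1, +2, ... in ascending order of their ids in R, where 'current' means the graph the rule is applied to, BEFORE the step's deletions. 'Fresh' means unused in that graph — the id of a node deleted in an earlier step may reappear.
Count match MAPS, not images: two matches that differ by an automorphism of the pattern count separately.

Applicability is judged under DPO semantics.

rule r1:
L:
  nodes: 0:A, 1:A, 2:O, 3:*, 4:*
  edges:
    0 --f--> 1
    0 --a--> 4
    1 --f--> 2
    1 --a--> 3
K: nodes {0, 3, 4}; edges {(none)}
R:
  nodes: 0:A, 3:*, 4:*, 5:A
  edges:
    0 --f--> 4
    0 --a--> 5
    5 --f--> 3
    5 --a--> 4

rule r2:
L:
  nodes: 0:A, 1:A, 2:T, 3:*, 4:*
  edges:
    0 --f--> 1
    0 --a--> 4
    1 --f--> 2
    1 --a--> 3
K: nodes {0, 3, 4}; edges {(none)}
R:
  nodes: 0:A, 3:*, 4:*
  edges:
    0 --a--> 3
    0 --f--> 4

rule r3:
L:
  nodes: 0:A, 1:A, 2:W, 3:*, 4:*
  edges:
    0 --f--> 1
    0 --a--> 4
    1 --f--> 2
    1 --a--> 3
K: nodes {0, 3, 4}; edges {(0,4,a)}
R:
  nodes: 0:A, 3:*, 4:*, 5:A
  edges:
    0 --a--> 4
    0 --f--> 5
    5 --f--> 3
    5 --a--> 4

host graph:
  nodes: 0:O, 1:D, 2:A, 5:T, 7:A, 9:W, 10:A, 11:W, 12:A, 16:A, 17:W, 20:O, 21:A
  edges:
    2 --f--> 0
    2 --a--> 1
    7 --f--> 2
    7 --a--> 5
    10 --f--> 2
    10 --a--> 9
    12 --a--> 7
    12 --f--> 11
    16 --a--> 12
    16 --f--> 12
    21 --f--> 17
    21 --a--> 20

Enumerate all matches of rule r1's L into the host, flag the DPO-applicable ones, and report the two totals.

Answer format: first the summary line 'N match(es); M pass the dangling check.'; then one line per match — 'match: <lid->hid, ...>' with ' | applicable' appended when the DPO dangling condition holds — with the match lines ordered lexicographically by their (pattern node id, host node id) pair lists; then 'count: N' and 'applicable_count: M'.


2 match(es); 0 pass the dangling check.
match: 0->7, 1->2, 2->0, 3->1, 4->5
match: 0->10, 1->2, 2->0, 3->1, 4->9
count: 2
applicable_count: 0


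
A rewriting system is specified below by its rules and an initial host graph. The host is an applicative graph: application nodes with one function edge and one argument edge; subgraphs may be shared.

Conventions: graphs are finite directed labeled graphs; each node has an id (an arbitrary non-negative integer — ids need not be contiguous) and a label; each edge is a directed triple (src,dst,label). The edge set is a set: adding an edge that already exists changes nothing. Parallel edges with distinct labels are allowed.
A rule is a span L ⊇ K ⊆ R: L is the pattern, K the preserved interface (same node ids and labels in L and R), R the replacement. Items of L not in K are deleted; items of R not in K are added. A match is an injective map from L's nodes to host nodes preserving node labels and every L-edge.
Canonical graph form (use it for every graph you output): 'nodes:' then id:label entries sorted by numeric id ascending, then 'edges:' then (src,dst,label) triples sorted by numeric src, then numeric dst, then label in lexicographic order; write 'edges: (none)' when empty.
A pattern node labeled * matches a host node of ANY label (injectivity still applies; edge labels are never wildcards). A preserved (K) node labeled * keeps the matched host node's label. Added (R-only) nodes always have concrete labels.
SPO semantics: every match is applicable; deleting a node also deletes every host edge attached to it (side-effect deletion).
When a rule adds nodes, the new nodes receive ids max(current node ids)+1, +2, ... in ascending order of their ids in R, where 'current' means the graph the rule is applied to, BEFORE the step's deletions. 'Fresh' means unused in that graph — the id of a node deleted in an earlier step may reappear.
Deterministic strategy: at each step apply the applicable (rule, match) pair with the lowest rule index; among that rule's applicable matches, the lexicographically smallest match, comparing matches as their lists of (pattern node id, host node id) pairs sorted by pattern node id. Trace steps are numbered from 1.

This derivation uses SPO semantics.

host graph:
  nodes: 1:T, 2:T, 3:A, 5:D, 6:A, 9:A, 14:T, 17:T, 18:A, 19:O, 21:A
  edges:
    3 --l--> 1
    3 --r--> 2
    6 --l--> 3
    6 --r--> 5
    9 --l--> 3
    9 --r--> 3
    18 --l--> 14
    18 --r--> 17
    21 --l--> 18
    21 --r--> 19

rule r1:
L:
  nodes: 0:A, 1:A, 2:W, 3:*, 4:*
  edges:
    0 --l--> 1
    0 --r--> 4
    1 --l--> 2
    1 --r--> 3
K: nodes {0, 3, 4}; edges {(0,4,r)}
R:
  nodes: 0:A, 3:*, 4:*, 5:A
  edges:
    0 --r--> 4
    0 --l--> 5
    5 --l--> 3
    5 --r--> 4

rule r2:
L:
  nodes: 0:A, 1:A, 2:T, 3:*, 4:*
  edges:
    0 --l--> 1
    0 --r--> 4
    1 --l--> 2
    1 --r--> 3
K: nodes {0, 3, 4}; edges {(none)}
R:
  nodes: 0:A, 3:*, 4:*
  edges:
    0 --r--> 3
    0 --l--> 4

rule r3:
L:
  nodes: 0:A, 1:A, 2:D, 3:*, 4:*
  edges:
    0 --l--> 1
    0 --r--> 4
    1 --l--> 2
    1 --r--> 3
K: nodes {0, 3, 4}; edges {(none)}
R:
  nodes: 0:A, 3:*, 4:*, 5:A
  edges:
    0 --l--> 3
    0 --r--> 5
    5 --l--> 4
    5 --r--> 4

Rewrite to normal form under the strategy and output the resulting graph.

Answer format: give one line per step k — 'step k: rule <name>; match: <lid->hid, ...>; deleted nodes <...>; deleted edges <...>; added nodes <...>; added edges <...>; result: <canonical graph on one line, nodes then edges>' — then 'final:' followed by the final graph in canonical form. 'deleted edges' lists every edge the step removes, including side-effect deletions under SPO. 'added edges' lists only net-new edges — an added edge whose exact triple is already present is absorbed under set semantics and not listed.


step 1: rule r2; match: 0->6, 1->3, 2->1, 3->2, 4->5; deleted nodes 1, 3; deleted edges (3,1,l); (3,2,r); (6,3,l); (6,5,r); (9,3,l); (9,3,r); added nodes (none); added edges (6,2,r); (6,5,l); result: nodes: 2:T, 5:D, 6:A, 9:A, 14:T, 17:T, 18:A, 19:O, 21:A edges: (6,2,r); (6,5,l); (18,14,l); (18,17,r); (21,18,l); (21,19,r)
step 2: rule r2; match: 0->21, 1->18, 2->14, 3->17, 4->19; deleted nodes 14, 18; deleted edges (18,14,l); (18,17,r); (21,18,l); (21,19,r); added nodes (none); added edges (21,17,r); (21,19,l); result: nodes: 2:T, 5:D, 6:A, 9:A, 17:T, 19:O, 21:A edges: (6,2,r); (6,5,l); (21,17,r); (21,19,l)
final:
nodes: 2:T, 5:D, 6:A, 9:A, 17:T, 19:O, 21:A
edges: (6,2,r); (6,5,l); (21,17,r); (21,19,l)


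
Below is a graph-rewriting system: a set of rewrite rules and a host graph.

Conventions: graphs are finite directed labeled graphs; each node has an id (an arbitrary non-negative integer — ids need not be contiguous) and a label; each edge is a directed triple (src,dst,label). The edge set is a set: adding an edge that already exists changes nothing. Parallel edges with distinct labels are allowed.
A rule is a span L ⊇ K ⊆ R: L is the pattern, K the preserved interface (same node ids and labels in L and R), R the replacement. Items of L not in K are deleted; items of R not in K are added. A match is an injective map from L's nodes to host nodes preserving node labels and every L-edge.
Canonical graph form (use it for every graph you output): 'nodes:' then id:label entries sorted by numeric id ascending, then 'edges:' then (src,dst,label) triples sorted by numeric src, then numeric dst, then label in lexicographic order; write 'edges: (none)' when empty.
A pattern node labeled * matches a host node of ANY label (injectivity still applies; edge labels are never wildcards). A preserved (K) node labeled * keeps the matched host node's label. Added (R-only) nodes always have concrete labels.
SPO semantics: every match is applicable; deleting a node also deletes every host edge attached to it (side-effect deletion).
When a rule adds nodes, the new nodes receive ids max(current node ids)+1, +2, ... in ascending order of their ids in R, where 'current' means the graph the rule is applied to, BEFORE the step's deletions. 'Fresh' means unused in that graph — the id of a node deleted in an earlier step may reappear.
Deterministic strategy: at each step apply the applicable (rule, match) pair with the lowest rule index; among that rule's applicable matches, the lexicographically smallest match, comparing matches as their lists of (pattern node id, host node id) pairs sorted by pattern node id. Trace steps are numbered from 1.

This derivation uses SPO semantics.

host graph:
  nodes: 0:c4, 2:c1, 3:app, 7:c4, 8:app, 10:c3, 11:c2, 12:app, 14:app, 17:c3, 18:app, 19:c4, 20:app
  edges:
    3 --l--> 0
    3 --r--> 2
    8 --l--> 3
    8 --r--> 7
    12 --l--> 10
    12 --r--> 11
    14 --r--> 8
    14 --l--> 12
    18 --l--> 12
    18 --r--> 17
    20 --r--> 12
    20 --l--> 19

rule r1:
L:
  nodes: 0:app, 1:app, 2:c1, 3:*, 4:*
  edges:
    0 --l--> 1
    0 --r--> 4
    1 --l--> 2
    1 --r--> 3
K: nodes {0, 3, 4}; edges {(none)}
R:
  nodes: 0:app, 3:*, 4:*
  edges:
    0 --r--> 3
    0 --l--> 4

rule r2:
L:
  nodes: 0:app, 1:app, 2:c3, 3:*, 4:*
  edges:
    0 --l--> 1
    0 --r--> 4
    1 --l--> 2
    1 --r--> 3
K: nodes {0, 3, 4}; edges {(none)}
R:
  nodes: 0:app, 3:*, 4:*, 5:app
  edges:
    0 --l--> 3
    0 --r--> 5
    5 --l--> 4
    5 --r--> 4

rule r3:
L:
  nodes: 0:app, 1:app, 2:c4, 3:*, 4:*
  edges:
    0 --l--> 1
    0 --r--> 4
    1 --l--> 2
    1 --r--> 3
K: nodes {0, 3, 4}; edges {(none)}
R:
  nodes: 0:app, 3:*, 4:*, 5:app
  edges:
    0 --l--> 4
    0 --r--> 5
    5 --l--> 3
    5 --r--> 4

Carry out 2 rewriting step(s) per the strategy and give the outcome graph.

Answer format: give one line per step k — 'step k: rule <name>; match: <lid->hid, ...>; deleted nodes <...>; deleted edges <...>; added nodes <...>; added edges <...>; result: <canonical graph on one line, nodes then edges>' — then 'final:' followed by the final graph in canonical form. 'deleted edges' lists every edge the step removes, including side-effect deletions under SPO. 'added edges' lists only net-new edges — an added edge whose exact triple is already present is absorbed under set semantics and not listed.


step 1: rule r2; match: 0->14, 1->12, 2->10, 3->11, 4->8; deleted nodes 10, 12; deleted edges (12,10,l); (12,11,r); (14,8,r); (14,12,l); (18,12,l); (20,12,r); added nodes 21; added edges (14,11,l); (14,21,r); (21,8,l); (21,8,r); result: nodes: 0:c4, 2:c1, 3:app, 7:c4, 8:app, 11:c2, 14:app, 17:c3, 18:app, 19:c4, 20:app, 21:app edges: (3,0,l); (3,2,r); (8,3,l); (8,7,r); (14,11,l); (14,21,r); (18,17,r); (20,19,l); (21,8,l); (21,8,r)
step 2: rule r3; match: 0->8, 1->3, 2->0, 3->2, 4->7; deleted nodes 0, 3; deleted edges (3,0,l); (3,2,r); (8,3,l); (8,7,r); added nodes 22; added edges (8,7,l); (8,22,r); (22,2,l); (22,7,r); result: nodes: 2:c1, 7:c4, 8:app, 11:c2, 14:app, 17:c3, 18:app, 19:c4, 20:app, 21:app, 22:app edges: (8,7,l); (8,22,r); (14,11,l); (14,21,r); (18,17,r); (20,19,l); (21,8,l); (21,8,r); (22,2,l); (22,7,r)
final:
nodes: 2:c1, 7:c4, 8:app, 11:c2, 14:app, 17:c3, 18:app, 19:c4, 20:app, 21:app, 22:app
edges: (8,7,l); (8,22,r); (14,11,l); (14,21,r); (18,17,r); (20,19,l); (21,8,l); (21,8,r); (22,2,l); (22,7,r)


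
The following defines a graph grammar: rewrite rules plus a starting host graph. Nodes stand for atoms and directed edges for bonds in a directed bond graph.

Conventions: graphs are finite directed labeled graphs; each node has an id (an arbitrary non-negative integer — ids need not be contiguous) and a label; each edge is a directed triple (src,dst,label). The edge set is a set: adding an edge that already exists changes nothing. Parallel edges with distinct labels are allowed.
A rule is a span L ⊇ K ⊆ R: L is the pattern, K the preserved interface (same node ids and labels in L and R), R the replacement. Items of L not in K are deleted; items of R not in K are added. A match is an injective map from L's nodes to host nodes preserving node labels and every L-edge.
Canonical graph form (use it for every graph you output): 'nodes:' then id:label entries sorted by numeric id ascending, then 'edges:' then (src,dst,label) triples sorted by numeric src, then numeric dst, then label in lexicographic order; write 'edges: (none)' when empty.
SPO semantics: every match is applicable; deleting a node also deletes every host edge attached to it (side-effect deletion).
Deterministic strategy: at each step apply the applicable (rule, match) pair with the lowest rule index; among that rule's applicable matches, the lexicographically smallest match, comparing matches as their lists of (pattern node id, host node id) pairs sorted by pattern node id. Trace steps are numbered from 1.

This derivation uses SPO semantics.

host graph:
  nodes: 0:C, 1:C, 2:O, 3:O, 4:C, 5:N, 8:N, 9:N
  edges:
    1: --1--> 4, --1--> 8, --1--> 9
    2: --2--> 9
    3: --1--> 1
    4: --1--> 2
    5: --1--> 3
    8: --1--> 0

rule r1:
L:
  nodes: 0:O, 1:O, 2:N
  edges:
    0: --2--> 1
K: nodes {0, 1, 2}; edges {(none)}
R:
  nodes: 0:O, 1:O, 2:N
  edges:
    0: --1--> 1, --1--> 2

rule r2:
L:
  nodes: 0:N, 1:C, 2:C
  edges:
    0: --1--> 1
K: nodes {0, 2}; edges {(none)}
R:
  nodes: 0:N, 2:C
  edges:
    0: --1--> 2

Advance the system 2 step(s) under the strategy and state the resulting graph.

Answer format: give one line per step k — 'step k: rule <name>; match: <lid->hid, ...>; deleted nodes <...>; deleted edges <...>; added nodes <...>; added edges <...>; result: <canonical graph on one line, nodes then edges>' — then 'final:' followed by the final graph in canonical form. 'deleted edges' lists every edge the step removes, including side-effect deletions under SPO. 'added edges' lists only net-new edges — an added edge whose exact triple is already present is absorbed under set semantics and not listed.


step 1: rule r2; match: 0->8, 1->0, 2->1; deleted nodes 0; deleted edges (8,0,1); added nodes (none); added edges (8,1,1); result: nodes: 1:C, 2:O, 3:O, 4:C, 5:N, 8:N, 9:N edges: (1,4,1); (1,8,1); (1,9,1); (2,9,2); (3,1,1); (4,2,1); (5,3,1); (8,1,1)
step 2: rule r2; match: 0->8, 1->1, 2->4; deleted nodes 1; deleted edges (1,4,1); (1,8,1); (1,9,1); (3,1,1); (8,1,1); added nodes (none); added edges (8,4,1); result: nodes: 2:O, 3:O, 4:C, 5:N, 8:N, 9:N edges: (2,9,2); (4,2,1); (5,3,1); (8,4,1)
final:
nodes: 2:O, 3:O, 4:C, 5:N, 8:N, 9:N
edges: (2,9,2); (4,2,1); (5,3,1); (8,4,1)


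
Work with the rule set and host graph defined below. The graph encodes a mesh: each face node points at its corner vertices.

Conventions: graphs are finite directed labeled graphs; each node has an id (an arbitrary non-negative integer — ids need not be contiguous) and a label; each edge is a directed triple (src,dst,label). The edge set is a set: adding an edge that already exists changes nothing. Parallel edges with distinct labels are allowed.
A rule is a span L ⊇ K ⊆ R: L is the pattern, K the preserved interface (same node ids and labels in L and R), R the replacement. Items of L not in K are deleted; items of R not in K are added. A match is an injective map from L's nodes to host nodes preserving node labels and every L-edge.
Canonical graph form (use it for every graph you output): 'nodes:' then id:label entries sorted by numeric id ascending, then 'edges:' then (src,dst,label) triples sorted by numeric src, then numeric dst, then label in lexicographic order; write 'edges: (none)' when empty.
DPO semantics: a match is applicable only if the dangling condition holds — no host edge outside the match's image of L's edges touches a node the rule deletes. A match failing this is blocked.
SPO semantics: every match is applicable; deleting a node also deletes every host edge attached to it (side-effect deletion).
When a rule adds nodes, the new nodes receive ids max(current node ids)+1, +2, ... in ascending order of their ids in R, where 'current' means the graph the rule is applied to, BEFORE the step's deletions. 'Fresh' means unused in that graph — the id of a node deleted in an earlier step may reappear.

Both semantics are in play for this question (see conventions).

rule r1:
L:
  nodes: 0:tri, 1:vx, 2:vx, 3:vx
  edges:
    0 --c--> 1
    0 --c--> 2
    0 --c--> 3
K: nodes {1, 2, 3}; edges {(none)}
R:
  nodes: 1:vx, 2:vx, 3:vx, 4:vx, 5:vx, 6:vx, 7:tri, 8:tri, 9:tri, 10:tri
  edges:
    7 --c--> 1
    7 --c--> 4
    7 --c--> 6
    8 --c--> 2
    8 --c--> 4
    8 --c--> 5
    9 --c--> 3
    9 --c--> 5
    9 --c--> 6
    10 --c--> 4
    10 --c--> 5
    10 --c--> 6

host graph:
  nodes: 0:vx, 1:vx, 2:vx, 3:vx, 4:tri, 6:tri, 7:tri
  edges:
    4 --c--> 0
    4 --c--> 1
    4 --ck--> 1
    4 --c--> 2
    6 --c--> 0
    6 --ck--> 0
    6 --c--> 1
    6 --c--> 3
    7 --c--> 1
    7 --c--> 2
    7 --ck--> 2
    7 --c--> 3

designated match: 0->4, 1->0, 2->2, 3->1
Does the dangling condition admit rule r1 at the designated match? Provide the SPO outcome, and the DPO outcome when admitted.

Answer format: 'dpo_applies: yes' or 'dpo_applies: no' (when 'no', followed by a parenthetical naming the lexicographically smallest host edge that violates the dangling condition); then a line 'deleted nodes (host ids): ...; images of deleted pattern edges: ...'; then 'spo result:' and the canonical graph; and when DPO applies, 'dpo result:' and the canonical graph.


dpo_applies: no
(the rule deletes node 4, which keeps host edge (4,1,ck) outside the match image — the dangling condition fails, DPO blocks; SPO proceeds and side-deletes such edges)
deleted nodes (host ids): 4; images of deleted pattern edges: (4,0,c); (4,1,c); (4,2,c)
spo result:
nodes: 0:vx, 1:vx, 2:vx, 3:vx, 6:tri, 7:tri, 8:vx, 9:vx, 10:vx, 11:tri, 12:tri, 13:tri, 14:tri
edges: (6,0,c); (6,0,ck); (6,1,c); (6,3,c); (7,1,c); (7,2,c); (7,2,ck); (7,3,c); (11,0,c); (11,8,c); (11,10,c); (12,2,c); (12,8,c); (12,9,c); (13,1,c); (13,9,c); (13,10,c); (14,8,c); (14,9,c); (14,10,c)


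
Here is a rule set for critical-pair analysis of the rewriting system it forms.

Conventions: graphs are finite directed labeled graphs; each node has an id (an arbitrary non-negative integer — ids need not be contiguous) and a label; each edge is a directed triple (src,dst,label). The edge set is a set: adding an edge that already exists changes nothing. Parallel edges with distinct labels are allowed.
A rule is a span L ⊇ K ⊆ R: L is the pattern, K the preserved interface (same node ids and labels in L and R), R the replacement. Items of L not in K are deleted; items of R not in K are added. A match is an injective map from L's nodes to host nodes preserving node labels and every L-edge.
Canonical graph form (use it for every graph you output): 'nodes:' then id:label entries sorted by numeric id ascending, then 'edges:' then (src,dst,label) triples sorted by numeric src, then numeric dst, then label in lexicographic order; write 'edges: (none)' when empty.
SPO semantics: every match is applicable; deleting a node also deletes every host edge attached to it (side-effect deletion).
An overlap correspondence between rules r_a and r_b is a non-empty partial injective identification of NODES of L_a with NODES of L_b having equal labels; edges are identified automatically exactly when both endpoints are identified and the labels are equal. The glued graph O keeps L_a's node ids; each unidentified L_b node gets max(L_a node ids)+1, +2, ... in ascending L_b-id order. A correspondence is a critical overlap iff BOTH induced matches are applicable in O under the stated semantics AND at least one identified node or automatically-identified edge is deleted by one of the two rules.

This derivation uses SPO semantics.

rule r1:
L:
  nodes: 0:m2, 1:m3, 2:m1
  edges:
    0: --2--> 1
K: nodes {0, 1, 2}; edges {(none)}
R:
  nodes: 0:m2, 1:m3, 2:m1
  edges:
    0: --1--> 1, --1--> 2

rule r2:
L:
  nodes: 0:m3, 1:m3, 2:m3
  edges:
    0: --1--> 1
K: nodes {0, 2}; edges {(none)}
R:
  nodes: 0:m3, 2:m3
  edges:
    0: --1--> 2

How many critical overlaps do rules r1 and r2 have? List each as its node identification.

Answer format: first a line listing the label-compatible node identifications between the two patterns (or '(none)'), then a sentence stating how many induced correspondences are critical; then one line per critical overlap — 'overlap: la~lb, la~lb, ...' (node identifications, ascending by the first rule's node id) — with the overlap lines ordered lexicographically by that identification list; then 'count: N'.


label-compatible node identifications between L(r1) and L(r2): 1~0, 1~1, 1~2
1 of the induced correspondences is a critical overlap of r1 and r2.
overlap: 1~1
count: 1


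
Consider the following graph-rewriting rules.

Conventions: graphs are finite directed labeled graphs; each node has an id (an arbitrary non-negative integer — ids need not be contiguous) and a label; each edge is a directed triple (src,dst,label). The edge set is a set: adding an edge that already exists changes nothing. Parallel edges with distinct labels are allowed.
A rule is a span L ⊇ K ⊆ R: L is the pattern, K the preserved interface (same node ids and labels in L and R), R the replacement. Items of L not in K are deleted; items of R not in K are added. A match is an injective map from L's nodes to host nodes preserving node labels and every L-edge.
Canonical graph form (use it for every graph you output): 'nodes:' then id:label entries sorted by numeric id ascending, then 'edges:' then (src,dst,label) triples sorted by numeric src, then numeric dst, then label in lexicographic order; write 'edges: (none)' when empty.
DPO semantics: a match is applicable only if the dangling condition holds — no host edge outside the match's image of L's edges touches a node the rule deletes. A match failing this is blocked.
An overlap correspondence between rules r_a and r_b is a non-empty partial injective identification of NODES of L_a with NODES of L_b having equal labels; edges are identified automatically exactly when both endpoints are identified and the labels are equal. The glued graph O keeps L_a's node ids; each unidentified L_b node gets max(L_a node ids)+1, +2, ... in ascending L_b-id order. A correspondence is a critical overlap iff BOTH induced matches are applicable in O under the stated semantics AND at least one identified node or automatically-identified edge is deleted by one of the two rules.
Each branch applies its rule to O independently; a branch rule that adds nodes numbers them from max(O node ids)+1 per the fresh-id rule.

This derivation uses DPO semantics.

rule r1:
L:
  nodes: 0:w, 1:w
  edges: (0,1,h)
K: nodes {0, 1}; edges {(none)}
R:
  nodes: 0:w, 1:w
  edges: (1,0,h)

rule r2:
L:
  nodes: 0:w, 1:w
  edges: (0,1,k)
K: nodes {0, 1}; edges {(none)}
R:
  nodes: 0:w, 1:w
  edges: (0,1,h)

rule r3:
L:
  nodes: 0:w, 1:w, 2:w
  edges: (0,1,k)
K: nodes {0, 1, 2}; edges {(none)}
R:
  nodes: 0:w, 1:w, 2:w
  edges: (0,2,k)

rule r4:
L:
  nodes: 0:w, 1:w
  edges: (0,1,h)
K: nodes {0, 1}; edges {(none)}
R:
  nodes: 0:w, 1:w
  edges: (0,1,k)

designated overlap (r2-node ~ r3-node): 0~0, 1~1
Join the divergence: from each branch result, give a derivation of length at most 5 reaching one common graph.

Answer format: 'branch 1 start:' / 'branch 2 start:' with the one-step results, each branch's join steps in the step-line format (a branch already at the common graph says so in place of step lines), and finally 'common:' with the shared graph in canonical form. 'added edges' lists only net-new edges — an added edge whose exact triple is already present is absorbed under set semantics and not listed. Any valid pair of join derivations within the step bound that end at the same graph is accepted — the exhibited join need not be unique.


branch 1 start:
nodes: 0:w, 1:w, 2:w
edges: (0,1,h)
branch 2 start:
nodes: 0:w, 1:w, 2:w
edges: (0,2,k)
branch 1 step 1: rule r4; match: 0->0, 1->1; deleted nodes (none); deleted edges (0,1,h); added nodes (none); added edges (0,1,k); result: nodes: 0:w, 1:w, 2:w edges: (0,1,k)
branch 2 step 1: rule r3; match: 0->0, 1->2, 2->1; deleted nodes (none); deleted edges (0,2,k); added nodes (none); added edges (0,1,k); result: nodes: 0:w, 1:w, 2:w edges: (0,1,k)
common:
nodes: 0:w, 1:w, 2:w
edges: (0,1,k)


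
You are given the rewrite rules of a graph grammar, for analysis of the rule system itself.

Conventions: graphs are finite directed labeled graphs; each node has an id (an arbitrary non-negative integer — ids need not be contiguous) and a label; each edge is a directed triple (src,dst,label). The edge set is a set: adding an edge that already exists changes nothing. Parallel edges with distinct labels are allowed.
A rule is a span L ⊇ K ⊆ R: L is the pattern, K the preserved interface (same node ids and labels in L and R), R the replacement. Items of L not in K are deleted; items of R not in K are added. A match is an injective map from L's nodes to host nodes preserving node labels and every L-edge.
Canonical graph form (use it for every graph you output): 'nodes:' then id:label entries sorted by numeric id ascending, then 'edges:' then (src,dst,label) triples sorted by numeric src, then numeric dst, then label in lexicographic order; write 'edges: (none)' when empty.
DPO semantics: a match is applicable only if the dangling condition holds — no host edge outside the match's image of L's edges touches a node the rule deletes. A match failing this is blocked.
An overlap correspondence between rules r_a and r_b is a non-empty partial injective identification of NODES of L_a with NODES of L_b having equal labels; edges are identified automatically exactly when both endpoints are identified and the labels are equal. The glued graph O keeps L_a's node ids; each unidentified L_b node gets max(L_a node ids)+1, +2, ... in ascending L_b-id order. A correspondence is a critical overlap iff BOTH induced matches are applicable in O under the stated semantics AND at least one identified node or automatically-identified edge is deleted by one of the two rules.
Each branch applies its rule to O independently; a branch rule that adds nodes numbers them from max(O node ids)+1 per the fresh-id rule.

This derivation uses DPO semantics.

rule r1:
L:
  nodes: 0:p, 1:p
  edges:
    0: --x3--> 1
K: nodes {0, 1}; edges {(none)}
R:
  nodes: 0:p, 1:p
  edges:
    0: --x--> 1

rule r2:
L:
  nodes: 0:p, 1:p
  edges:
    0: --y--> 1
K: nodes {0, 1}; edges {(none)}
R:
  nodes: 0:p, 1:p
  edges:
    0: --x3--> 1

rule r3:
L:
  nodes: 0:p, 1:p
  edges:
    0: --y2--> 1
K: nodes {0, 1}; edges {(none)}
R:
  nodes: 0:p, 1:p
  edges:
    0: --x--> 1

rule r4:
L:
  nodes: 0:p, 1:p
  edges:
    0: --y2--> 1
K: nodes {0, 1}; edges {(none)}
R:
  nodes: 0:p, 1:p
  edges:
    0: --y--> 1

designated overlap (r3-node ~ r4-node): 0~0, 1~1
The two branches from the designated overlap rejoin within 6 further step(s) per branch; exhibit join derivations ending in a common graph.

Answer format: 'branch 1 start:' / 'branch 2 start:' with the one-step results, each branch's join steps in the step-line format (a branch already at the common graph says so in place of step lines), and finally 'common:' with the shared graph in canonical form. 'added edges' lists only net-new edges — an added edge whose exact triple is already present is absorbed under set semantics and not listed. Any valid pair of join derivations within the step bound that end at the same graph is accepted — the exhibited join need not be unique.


branch 1 start:
nodes: 0:p, 1:p
edges: (0,1,x)
branch 2 start:
nodes: 0:p, 1:p
edges: (0,1,y)
branch 1: already at the common graph (0 steps)
branch 2 step 1: rule r2; match: 0->0, 1->1; deleted nodes (none); deleted edges (0,1,y); added nodes (none); added edges (0,1,x3); result: nodes: 0:p, 1:p edges: (0,1,x3)
branch 2 step 2: rule r1; match: 0->0, 1->1; deleted nodes (none); deleted edges (0,1,x3); added nodes (none); added edges (0,1,x); result: nodes: 0:p, 1:p edges: (0,1,x)
common:
nodes: 0:p, 1:p
edges: (0,1,x)


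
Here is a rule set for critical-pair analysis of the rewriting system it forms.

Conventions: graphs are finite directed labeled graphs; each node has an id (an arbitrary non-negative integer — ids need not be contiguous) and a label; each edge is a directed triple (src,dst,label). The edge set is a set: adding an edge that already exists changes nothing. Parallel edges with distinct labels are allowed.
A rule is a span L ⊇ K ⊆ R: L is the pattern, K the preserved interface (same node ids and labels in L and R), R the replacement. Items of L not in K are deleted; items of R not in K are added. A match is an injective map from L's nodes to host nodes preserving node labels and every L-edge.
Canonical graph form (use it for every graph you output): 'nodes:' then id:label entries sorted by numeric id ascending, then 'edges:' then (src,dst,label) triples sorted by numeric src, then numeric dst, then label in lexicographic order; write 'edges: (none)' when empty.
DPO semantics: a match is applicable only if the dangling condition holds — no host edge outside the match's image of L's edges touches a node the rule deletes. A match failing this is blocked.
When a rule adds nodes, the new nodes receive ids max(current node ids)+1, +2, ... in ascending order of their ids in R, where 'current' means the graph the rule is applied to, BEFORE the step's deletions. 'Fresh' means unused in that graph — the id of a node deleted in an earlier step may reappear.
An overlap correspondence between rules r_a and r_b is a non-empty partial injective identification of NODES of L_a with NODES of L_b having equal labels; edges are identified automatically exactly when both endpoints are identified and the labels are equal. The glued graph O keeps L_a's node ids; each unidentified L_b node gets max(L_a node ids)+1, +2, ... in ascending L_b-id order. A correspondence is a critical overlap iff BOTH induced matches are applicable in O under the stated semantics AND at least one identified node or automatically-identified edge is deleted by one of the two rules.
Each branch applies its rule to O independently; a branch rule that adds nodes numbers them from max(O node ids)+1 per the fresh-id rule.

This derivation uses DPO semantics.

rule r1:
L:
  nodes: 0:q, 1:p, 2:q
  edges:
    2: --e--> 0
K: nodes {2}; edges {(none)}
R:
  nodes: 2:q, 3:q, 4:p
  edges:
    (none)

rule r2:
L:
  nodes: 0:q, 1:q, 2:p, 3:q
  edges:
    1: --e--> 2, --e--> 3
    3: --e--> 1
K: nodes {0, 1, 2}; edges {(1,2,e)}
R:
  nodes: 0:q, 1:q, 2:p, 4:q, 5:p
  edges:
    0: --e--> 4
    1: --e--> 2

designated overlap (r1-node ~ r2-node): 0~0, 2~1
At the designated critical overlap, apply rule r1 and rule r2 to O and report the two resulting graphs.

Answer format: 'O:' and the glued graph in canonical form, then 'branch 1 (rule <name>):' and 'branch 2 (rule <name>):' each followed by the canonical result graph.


O:
nodes: 0:q, 1:p, 2:q, 3:p, 4:q
edges: (2,0,e); (2,3,e); (2,4,e); (4,2,e)
branch 1 (rule r1):
nodes: 2:q, 3:p, 4:q, 5:q, 6:p
edges: (2,3,e); (2,4,e); (4,2,e)
branch 2 (rule r2):
nodes: 0:q, 1:p, 2:q, 3:p, 5:q, 6:p
edges: (0,5,e); (2,0,e); (2,3,e)


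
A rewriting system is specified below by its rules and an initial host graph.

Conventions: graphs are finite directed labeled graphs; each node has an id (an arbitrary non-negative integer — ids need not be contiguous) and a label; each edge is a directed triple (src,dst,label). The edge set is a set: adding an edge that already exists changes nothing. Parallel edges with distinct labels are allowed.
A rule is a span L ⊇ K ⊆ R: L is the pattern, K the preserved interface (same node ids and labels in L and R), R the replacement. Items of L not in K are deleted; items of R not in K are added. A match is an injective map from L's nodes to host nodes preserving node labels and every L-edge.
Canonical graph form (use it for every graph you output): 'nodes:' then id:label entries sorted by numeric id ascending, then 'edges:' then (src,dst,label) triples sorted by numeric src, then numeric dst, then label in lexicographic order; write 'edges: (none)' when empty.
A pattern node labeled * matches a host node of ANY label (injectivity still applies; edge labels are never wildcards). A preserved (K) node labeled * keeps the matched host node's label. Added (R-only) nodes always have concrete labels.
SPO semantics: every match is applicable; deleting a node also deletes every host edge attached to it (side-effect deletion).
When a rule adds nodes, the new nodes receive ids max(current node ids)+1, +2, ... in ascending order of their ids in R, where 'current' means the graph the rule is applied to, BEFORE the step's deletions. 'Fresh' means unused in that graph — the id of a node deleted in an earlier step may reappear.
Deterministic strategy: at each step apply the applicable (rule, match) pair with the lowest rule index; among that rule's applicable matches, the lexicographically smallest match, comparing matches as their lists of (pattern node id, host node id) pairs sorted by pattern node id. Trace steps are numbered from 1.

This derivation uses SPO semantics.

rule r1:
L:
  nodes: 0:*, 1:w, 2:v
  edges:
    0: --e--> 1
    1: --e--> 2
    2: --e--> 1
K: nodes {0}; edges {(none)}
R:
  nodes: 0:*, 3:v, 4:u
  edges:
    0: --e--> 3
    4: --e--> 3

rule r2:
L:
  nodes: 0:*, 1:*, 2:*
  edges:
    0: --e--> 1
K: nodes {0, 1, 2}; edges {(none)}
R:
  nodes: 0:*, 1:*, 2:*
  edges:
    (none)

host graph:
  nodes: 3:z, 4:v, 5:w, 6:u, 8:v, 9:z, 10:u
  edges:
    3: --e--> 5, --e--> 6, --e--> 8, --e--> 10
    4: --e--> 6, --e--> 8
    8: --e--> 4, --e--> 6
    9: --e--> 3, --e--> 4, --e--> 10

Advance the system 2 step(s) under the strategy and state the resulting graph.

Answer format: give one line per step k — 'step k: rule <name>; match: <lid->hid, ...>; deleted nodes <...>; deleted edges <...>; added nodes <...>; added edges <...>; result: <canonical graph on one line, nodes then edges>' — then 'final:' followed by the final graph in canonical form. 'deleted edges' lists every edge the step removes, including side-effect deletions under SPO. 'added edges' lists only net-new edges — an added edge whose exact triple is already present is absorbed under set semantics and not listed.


step 1: rule r2; match: 0->3, 1->5, 2->4; deleted nodes (none); deleted edges (3,5,e); added nodes (none); added edges (none); result: nodes: 3:z, 4:v, 5:w, 6:u, 8:v, 9:z, 10:u edges: (3,6,e); (3,8,e); (3,10,e); (4,6,e); (4,8,e); (8,4,e); (8,6,e); (9,3,e); (9,4,e); (9,10,e)
step 2: rule r2; match: 0->3, 1->6, 2->4; deleted nodes (none); deleted edges (3,6,e); added nodes (none); added edges (none); result: nodes: 3:z, 4:v, 5:w, 6:u, 8:v, 9:z, 10:u edges: (3,8,e); (3,10,e); (4,6,e); (4,8,e); (8,4,e); (8,6,e); (9,3,e); (9,4,e); (9,10,e)
final:
nodes: 3:z, 4:v, 5:w, 6:u, 8:v, 9:z, 10:u
edges: (3,8,e); (3,10,e); (4,6,e); (4,8,e); (8,4,e); (8,6,e); (9,3,e); (9,4,e); (9,10,e)


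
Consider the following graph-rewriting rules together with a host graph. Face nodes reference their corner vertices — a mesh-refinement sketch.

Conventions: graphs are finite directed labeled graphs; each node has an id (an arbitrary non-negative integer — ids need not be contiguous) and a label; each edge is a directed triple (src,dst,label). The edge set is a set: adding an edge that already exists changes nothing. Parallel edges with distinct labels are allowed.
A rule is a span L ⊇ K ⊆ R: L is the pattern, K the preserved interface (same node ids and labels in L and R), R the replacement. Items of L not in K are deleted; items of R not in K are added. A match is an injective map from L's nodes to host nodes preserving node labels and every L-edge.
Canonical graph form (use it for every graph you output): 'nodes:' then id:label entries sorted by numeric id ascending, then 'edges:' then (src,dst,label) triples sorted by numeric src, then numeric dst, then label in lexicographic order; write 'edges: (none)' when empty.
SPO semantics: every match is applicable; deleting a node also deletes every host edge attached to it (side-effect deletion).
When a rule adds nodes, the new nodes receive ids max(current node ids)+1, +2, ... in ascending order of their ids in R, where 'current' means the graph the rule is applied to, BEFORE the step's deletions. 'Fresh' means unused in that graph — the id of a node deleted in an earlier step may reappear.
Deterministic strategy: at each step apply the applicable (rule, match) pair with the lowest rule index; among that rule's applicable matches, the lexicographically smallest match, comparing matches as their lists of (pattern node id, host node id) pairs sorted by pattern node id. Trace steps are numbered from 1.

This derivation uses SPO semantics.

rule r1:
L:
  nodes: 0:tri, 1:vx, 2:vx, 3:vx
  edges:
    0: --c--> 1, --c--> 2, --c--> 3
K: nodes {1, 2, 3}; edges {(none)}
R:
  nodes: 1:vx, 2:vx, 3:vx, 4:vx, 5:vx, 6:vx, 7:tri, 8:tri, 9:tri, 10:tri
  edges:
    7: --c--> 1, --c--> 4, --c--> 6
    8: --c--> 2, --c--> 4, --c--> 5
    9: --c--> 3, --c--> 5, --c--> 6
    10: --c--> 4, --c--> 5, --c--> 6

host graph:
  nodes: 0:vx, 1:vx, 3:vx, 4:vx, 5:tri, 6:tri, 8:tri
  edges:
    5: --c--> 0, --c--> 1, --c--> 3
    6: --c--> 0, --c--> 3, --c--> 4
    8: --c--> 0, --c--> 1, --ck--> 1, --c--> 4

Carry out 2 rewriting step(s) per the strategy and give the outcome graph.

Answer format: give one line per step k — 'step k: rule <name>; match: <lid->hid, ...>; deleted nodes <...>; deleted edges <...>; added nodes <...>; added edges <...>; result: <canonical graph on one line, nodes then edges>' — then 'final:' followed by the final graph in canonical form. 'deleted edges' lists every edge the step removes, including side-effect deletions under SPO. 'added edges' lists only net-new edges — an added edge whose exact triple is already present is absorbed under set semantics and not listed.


step 1: rule r1; match: 0->5, 1->0, 2->1, 3->3; deleted nodes 5; deleted edges (5,0,c); (5,1,c); (5,3,c); added nodes 9, 10, 11, 12, 13, 14, 15; added edges (12,0,c); (12,9,c); (12,11,c); (13,1,c); (13,9,c); (13,10,c); (14,3,c); (14,10,c); (14,11,c); (15,9,c); (15,10,c); (15,11,c); result: nodes: 0:vx, 1:vx, 3:vx, 4:vx, 6:tri, 8:tri, 9:vx, 10:vx, 11:vx, 12:tri, 13:tri, 14:tri, 15:tri edges: (6,0,c); (6,3,c); (6,4,c); (8,0,c); (8,1,c); (8,1,ck); (8,4,c); (12,0,c); (12,9,c); (12,11,c); (13,1,c); (13,9,c); (13,10,c); (14,3,c); (14,10,c); (14,11,c); (15,9,c); (15,10,c); (15,11,c)
step 2: rule r1; match: 0->6, 1->0, 2->3, 3->4; deleted nodes 6; deleted edges (6,0,c); (6,3,c); (6,4,c); added nodes 16, 17, 18, 19, 20, 21, 22; added edges (19,0,c); (19,16,c); (19,18,c); (20,3,c); (20,16,c); (20,17,c); (21,4,c); (21,17,c); (21,18,c); (22,16,c); (22,17,c); (22,18,c); result: nodes: 0:vx, 1:vx, 3:vx, 4:vx, 8:tri, 9:vx, 10:vx, 11:vx, 12:tri, 13:tri, 14:tri, 15:tri, 16:vx, 17:vx, 18:vx, 19:tri, 20:tri, 21:tri, 22:tri edges: (8,0,c); (8,1,c); (8,1,ck); (8,4,c); (12,0,c); (12,9,c); (12,11,c); (13,1,c); (13,9,c); (13,10,c); (14,3,c); (14,10,c); (14,11,c); (15,9,c); (15,10,c); (15,11,c); (19,0,c); (19,16,c); (19,18,c); (20,3,c); (20,16,c); (20,17,c); (21,4,c); (21,17,c); (21,18,c); (22,16,c); (22,17,c); (22,18,c)
final:
nodes: 0:vx, 1:vx, 3:vx, 4:vx, 8:tri, 9:vx, 10:vx, 11:vx, 12:tri, 13:tri, 14:tri, 15:tri, 16:vx, 17:vx, 18:vx, 19:tri, 20:tri, 21:tri, 22:tri
edges: (8,0,c); (8,1,c); (8,1,ck); (8,4,c); (12,0,c); (12,9,c); (12,11,c); (13,1,c); (13,9,c); (13,10,c); (14,3,c); (14,10,c); (14,11,c); (15,9,c); (15,10,c); (15,11,c); (19,0,c); (19,16,c); (19,18,c); (20,3,c); (20,16,c); (20,17,c); (21,4,c); (21,17,c); (21,18,c); (22,16,c); (22,17,c); (22,18,c)
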